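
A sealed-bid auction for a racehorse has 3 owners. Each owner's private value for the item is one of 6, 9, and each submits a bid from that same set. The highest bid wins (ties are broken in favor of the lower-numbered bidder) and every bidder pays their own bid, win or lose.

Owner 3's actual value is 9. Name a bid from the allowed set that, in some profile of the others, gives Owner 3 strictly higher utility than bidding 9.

6

Suppose Owner 1 bids 6 and Owner 2 bids 9.
Bid 9: loses but pays 9, utility -9.
Bid 6: loses but pays 6, utility -6.
So bidding 6 beats truth here (-6 > -9).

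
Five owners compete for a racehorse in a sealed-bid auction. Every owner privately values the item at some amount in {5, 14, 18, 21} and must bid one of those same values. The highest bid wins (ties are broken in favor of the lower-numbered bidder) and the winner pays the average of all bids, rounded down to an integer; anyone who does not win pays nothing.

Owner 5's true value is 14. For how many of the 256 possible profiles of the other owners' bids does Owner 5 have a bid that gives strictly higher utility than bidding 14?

36

Others bid (5, 5, 5, 14): truth gives 0; bid 18 gives 5 > 0. Violating.
Others bid (5, 5, 5, 18): truth gives 0; bid 21 gives 4 > 0. Violating.
Others bid (5, 5, 14, 5): truth gives 0; bid 18 gives 5 > 0. Violating.
Others bid (5, 5, 14, 14): truth gives 0; bid 18 gives 3 > 0. Violating.
Others bid (5, 5, 5, 5): truth gives 8; no alternative beats it.
Others bid (5, 5, 5, 21): truth gives 0; no alternative beats it.
(Checking all 256 profiles: 36 have a profitable deviation, 220 do not.)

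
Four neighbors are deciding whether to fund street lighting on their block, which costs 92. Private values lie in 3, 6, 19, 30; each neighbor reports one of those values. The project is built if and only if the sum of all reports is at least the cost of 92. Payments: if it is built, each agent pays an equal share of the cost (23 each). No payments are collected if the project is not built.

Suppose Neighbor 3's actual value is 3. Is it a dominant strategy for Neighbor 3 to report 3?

Yes

Check each profile of the others' reports and compare truth against every alternative report.
Others report (30, 30, 30): truth gives -20, best alternative gives -20.
Others report (3, 3, 3): truth gives 0, best alternative gives 0.
Others report (3, 3, 6): truth gives 0, best alternative gives 0.
Others report (3, 3, 19): truth gives 0, best alternative gives 0.
Others report (3, 3, 30): truth gives 0, best alternative gives 0.
Others report (3, 6, 3): truth gives 0, best alternative gives 0.
(Remaining 58 profiles checked similarly; truth is weakly best in each.)
In every case the truthful report is at least as good as any alternative, so it is a dominant strategy.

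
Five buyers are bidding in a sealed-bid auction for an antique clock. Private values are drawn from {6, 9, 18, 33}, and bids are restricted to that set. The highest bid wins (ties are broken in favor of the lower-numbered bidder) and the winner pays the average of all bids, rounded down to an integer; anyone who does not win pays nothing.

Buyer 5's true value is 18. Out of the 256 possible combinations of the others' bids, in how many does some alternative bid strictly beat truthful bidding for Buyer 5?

57

Others bid (6, 6, 6, 6): truth gives 10; bid 9 gives 12 > 10. Violating.
Others bid (6, 6, 6, 18): truth gives 0; bid 33 gives 5 > 0. Violating.
Others bid (6, 6, 9, 18): truth gives 0; bid 33 gives 4 > 0. Violating.
Others bid (6, 6, 18, 6): truth gives 0; bid 33 gives 5 > 0. Violating.
Others bid (6, 6, 6, 9): truth gives 9; no alternative beats it.
Others bid (6, 6, 6, 33): truth gives 0; no alternative beats it.
(Checking all 256 profiles: 57 have a profitable deviation, 199 do not.)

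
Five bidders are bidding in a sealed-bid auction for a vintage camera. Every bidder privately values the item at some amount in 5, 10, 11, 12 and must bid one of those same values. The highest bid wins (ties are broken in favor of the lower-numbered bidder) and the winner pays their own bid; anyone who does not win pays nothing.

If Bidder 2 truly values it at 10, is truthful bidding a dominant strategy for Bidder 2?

Yes

Check each profile of the others' bids and compare truth against every alternative bid.
Others bid (5, 5, 5, 5): truth gives 0, best alternative gives 0.
Others bid (5, 5, 5, 10): truth gives 0, best alternative gives 0.
Others bid (5, 5, 5, 11): truth gives 0, best alternative gives 0.
Others bid (5, 5, 5, 12): truth gives 0, best alternative gives 0.
Others bid (5, 5, 10, 5): truth gives 0, best alternative gives 0.
Others bid (5, 5, 10, 10): truth gives 0, best alternative gives 0.
(Remaining 250 profiles checked similarly; truth is weakly best in each.)
In every case the truthful bid is at least as good as any alternative, so it is a dominant strategy.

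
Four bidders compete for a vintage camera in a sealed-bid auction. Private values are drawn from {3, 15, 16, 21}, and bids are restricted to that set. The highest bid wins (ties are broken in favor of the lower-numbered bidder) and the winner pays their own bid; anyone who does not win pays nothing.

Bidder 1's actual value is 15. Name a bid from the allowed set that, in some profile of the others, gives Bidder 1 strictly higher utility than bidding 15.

Suppose Bidder 2 bids 3, Bidder 3 bids 3 and Bidder 4 bids 3.
Bid 15: wins, pays 15, utility 15 - 15 = 0.
Bid 3: wins, pays 3, utility 15 - 3 = 12.
So bidding 3 beats truth here (12 > 0).

3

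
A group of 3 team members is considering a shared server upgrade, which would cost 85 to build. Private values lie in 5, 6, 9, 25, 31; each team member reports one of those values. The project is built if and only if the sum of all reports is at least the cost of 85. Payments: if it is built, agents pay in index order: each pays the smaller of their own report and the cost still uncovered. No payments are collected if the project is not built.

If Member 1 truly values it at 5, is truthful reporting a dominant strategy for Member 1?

Check each profile of the others' reports and compare truth against every alternative report.
Others report (5, 5): truth gives 0, best alternative gives 0.
Others report (5, 6): truth gives 0, best alternative gives 0.
Others report (5, 9): truth gives 0, best alternative gives 0.
Others report (5, 25): truth gives 0, best alternative gives 0.
Others report (5, 31): truth gives 0, best alternative gives 0.
Others report (6, 5): truth gives 0, best alternative gives 0.
(Remaining 19 profiles checked similarly; truth is weakly best in each.)
In every case the truthful report is at least as good as any alternative, so it is a dominant strategy.

Yes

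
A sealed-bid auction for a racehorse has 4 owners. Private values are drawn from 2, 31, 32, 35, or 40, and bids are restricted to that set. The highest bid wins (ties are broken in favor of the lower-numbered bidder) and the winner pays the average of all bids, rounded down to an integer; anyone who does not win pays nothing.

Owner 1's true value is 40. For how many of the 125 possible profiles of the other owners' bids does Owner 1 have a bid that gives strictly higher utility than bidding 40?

Others bid (2, 2, 2): truth gives 29; bid 2 gives 38 > 29. Violating.
Others bid (2, 2, 31): truth gives 22; bid 31 gives 24 > 22. Violating.
Others bid (2, 2, 32): truth gives 21; bid 32 gives 23 > 21. Violating.
Others bid (2, 2, 35): truth gives 21; bid 35 gives 22 > 21. Violating.
Others bid (2, 2, 40): truth gives 19; no alternative beats it.
Others bid (2, 31, 40): truth gives 12; no alternative beats it.
(Checking all 125 profiles: 64 have a profitable deviation, 61 do not.)

64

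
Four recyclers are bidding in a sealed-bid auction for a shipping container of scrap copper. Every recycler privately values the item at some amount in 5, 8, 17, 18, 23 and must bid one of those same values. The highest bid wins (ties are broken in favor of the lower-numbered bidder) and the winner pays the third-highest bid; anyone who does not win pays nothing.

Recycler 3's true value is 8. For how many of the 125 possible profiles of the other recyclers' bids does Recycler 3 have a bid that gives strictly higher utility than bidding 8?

Others bid (5, 5, 17): truth gives 0; bid 17 gives 3 > 0. Violating.
Others bid (5, 5, 18): truth gives 0; bid 18 gives 3 > 0. Violating.
Others bid (5, 5, 23): truth gives 0; bid 23 gives 3 > 0. Violating.
Others bid (5, 8, 5): truth gives 0; bid 17 gives 3 > 0. Violating.
Others bid (5, 5, 5): truth gives 3; no alternative beats it.
Others bid (5, 5, 8): truth gives 3; no alternative beats it.
(Checking all 125 profiles: 9 have a profitable deviation, 116 do not.)

9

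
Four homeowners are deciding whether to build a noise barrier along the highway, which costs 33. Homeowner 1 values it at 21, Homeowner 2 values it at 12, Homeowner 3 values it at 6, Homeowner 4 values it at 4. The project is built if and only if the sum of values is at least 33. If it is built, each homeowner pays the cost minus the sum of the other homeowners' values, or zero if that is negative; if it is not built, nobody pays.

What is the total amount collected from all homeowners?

Total value 43 ≥ cost 33, so it is built.
Homeowner 1: others sum to 22; max(0, 33 - 22) = 11.
Homeowner 2: others sum to 31; max(0, 33 - 31) = 2.
Homeowner 3: others sum to 37; max(0, 33 - 37) = 0.
Homeowner 4: others sum to 39; max(0, 33 - 39) = 0.
Total collected = 11 + 2 + 0 + 0 = 13.

13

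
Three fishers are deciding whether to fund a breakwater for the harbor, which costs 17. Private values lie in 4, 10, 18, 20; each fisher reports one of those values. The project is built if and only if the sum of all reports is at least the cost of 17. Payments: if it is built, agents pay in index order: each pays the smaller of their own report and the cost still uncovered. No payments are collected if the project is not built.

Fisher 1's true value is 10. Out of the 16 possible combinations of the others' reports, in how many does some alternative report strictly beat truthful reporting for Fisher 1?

15

Others report (4, 10): truth gives 0; report 4 gives 6 > 0. Violating.
Others report (4, 18): truth gives 0; report 4 gives 6 > 0. Violating.
Others report (4, 20): truth gives 0; report 4 gives 6 > 0. Violating.
Others report (10, 4): truth gives 0; report 4 gives 6 > 0. Violating.
Others report (4, 4): truth gives 0; no alternative beats it.
(Checking all 16 profiles: 15 have a profitable deviation, 1 does not.)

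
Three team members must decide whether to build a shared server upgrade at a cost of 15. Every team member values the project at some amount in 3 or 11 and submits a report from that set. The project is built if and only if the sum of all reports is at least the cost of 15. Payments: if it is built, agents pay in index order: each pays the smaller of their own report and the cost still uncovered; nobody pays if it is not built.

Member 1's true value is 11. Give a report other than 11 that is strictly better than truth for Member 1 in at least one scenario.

Suppose Member 2 reports 3 and Member 3 reports 11.
Report 11: project built, pays 11, utility 11 - 11 = 0.
Report 3: project built, pays 3, utility 11 - 3 = 8.
So reporting 3 beats truth here (8 > 0).

3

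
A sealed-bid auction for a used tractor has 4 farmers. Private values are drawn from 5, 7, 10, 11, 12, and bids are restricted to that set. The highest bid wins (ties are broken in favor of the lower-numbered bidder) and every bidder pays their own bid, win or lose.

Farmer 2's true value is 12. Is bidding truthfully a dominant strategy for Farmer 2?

No

Consider the case where Farmer 1 bids 5, Farmer 3 bids 5 and Farmer 4 bids 5.
Truthful bid 12: wins, pays 12, utility 12 - 12 = 0.
Bid 7 instead: wins, pays 7, utility 12 - 7 = 5.
Since 5 > 0, bidding 7 is strictly better here, so truthful bidding is not dominant.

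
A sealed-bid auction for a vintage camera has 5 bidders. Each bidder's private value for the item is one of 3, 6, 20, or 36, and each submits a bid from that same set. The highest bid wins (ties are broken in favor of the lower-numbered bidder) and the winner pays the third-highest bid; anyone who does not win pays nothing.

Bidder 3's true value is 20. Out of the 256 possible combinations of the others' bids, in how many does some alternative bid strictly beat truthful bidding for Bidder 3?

32

Others bid (3, 3, 3, 36): truth gives 0; bid 36 gives 17 > 0. Violating.
Others bid (3, 3, 6, 36): truth gives 0; bid 36 gives 14 > 0. Violating.
Others bid (3, 3, 36, 3): truth gives 0; bid 36 gives 17 > 0. Violating.
Others bid (3, 3, 36, 6): truth gives 0; bid 36 gives 14 > 0. Violating.
Others bid (3, 3, 3, 3): truth gives 17; no alternative beats it.
Others bid (3, 3, 3, 6): truth gives 17; no alternative beats it.
(Checking all 256 profiles: 32 have a profitable deviation, 224 do not.)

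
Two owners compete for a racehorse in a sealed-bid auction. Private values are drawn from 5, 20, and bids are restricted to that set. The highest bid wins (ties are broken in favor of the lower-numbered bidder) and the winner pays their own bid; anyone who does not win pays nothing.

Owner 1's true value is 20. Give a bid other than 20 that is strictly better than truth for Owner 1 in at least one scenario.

5

Suppose Owner 2 bids 5.
Bid 20: wins, pays 20, utility 20 - 20 = 0.
Bid 5: wins, pays 5, utility 20 - 5 = 15.
So bidding 5 beats truth here (15 > 0).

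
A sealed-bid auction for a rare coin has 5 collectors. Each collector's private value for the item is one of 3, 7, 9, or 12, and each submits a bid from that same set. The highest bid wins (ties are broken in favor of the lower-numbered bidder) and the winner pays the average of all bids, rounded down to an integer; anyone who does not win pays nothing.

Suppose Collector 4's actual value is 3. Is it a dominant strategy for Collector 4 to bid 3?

Yes

Check each profile of the others' bids and compare truth against every alternative bid.
Others bid (3, 3, 3, 7): truth gives 0, best alternative gives -1.
Others bid (3, 3, 3, 3): truth gives 0, best alternative gives 0.
Others bid (3, 3, 3, 9): truth gives 0, best alternative gives 0.
Others bid (3, 3, 3, 12): truth gives 0, best alternative gives 0.
Others bid (3, 3, 7, 3): truth gives 0, best alternative gives 0.
Others bid (3, 3, 7, 7): truth gives 0, best alternative gives 0.
(Remaining 250 profiles checked similarly; truth is weakly best in each.)
In every case the truthful bid is at least as good as any alternative, so it is a dominant strategy.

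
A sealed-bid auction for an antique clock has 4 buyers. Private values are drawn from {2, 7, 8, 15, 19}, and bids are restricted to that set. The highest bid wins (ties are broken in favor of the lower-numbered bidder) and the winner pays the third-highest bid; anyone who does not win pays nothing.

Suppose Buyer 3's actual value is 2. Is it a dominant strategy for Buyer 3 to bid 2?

Check each profile of the others' bids and compare truth against every alternative bid.
Others bid (2, 2, 2): truth gives 0, best alternative gives 0.
Others bid (2, 2, 7): truth gives 0, best alternative gives 0.
Others bid (2, 2, 8): truth gives 0, best alternative gives 0.
Others bid (2, 2, 15): truth gives 0, best alternative gives 0.
Others bid (2, 2, 19): truth gives 0, best alternative gives 0.
Others bid (2, 7, 2): truth gives 0, best alternative gives 0.
(Remaining 119 profiles checked similarly; truth is weakly best in each.)
In every case the truthful bid is at least as good as any alternative, so it is a dominant strategy.

Yes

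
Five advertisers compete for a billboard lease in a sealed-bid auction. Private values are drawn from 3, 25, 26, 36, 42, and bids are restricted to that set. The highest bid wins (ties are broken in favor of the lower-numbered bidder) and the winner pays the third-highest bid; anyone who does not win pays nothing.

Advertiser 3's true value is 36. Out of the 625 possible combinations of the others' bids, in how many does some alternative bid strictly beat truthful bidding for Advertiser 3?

Others bid (3, 3, 3, 42): truth gives 0; bid 42 gives 33 > 0. Violating.
Others bid (3, 3, 25, 42): truth gives 0; bid 42 gives 11 > 0. Violating.
Others bid (3, 3, 26, 42): truth gives 0; bid 42 gives 10 > 0. Violating.
Others bid (3, 3, 42, 3): truth gives 0; bid 42 gives 33 > 0. Violating.
Others bid (3, 3, 3, 3): truth gives 33; no alternative beats it.
Others bid (3, 3, 3, 25): truth gives 33; no alternative beats it.
(Checking all 625 profiles: 108 have a profitable deviation, 517 do not.)

108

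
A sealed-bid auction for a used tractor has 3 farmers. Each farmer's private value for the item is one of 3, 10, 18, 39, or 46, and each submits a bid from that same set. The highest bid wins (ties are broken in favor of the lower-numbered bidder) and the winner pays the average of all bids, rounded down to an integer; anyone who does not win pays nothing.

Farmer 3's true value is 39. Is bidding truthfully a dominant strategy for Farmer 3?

No

Consider the case where Farmer 1 bids 3 and Farmer 2 bids 3.
Truthful bid 39: wins, pays 15, utility 39 - 15 = 24.
Bid 10 instead: wins, pays 5, utility 39 - 5 = 34.
Since 34 > 24, bidding 10 is strictly better here, so truthful bidding is not dominant.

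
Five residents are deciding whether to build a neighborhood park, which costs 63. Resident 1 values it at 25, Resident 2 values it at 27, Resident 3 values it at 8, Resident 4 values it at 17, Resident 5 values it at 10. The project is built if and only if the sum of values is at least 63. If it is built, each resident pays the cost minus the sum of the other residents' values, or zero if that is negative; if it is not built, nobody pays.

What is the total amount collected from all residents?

Total value 87 ≥ cost 63, so it is built.
Resident 1: others sum to 62; max(0, 63 - 62) = 1.
Resident 2: others sum to 60; max(0, 63 - 60) = 3.
Resident 3: others sum to 79; max(0, 63 - 79) = 0.
Resident 4: others sum to 70; max(0, 63 - 70) = 0.
Resident 5: others sum to 77; max(0, 63 - 77) = 0.
Total collected = 1 + 3 + 0 + 0 + 0 = 4.

4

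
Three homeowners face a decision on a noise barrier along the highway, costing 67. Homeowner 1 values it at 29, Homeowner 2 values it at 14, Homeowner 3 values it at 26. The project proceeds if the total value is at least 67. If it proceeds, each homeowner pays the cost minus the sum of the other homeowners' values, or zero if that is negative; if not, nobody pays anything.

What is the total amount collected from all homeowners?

63

Total value 69 ≥ cost 67, so it is built.
Homeowner 1: others sum to 40; max(0, 67 - 40) = 27.
Homeowner 2: others sum to 55; max(0, 67 - 55) = 12.
Homeowner 3: others sum to 43; max(0, 67 - 43) = 24.
Total collected = 27 + 12 + 24 = 63.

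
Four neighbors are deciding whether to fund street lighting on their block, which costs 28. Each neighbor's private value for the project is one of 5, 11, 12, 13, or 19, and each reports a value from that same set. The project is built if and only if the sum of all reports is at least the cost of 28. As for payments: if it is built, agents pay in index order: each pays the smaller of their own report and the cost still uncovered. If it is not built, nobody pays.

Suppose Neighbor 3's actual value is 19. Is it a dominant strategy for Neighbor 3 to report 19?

No

Consider the case where Neighbor 1 reports 5, Neighbor 2 reports 5 and Neighbor 4 reports 5.
Truthful report 19: project built, pays 18, utility 19 - 18 = 1.
Report 13 instead: project built, pays 13, utility 19 - 13 = 6.
Since 6 > 1, reporting 13 is strictly better here, so truthful reporting is not dominant.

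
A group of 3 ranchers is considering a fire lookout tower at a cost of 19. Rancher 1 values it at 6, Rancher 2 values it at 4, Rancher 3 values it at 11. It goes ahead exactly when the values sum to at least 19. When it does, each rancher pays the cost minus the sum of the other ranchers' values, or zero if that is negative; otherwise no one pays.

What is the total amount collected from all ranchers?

Total value 21 ≥ cost 19, so it is built.
Rancher 1: others sum to 15; max(0, 19 - 15) = 4.
Rancher 2: others sum to 17; max(0, 19 - 17) = 2.
Rancher 3: others sum to 10; max(0, 19 - 10) = 9.
Total collected = 4 + 2 + 9 = 15.

15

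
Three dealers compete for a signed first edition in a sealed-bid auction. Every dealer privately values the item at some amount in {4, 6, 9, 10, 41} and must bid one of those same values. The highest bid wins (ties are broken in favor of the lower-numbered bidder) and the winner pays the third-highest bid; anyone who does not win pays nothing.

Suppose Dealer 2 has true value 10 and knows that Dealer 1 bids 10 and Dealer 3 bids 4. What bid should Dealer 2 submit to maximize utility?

41

Bid 4: loses, pays 0, utility 0.
Bid 6: loses, pays 0, utility 0.
Bid 9: loses, pays 0, utility 0.
Bid 10: loses, pays 0, utility 0.
Bid 41: wins, pays 4, utility 10 - 4 = 6.
The best choice is 41 with utility 6.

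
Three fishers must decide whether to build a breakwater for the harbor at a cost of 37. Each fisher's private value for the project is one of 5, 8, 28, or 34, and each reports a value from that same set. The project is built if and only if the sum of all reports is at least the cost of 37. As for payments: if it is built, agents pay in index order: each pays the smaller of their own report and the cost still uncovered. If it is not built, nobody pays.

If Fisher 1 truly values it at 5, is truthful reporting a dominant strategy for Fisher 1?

Yes

Check each profile of the others' reports and compare truth against every alternative report.
Others report (5, 28): truth gives 0, best alternative gives -3.
Others report (5, 34): truth gives 0, best alternative gives -3.
Others report (8, 28): truth gives 0, best alternative gives -3.
Others report (8, 34): truth gives 0, best alternative gives -3.
Others report (28, 5): truth gives 0, best alternative gives -3.
Others report (28, 8): truth gives 0, best alternative gives -3.
(Remaining 10 profiles checked similarly; truth is weakly best in each.)
In every case the truthful report is at least as good as any alternative, so it is a dominant strategy.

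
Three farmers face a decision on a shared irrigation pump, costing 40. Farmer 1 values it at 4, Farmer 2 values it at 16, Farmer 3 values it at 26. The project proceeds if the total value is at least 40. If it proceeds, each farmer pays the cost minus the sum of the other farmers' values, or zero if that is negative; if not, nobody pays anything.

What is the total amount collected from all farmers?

30

Total value 46 ≥ cost 40, so it is built.
Farmer 1: others sum to 42; max(0, 40 - 42) = 0.
Farmer 2: others sum to 30; max(0, 40 - 30) = 10.
Farmer 3: others sum to 20; max(0, 40 - 20) = 20.
Total collected = 0 + 10 + 20 = 30.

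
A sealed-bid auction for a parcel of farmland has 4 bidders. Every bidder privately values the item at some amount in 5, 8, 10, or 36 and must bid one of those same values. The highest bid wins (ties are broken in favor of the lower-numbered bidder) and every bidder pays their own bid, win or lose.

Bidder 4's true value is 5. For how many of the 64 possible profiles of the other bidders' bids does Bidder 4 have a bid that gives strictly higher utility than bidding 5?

Others bid (5, 5, 5): truth gives -5; bid 8 gives -3 > -5. Violating.
Others bid (5, 5, 8): truth gives -5; no alternative beats it.
Others bid (5, 5, 10): truth gives -5; no alternative beats it.
(Checking all 64 profiles: 1 has a profitable deviation, 63 do not.)

1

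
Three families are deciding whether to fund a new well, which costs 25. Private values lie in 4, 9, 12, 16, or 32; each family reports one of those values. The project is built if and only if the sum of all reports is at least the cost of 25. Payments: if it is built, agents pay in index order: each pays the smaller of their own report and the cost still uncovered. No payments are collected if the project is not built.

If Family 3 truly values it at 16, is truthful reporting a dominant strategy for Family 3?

Yes

Check each profile of the others' reports and compare truth against every alternative report.
Others report (4, 32): truth gives 16, best alternative gives 16.
Others report (9, 16): truth gives 16, best alternative gives 16.
Others report (9, 32): truth gives 16, best alternative gives 16.
Others report (12, 16): truth gives 16, best alternative gives 16.
Others report (12, 32): truth gives 16, best alternative gives 16.
Others report (16, 9): truth gives 16, best alternative gives 16.
(Remaining 19 profiles checked similarly; truth is weakly best in each.)
In every case the truthful report is at least as good as any alternative, so it is a dominant strategy.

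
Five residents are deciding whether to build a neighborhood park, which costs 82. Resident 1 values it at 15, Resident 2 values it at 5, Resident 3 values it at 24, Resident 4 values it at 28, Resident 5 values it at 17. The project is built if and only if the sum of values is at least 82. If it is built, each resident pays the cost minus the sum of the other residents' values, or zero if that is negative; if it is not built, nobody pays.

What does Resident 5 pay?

10

Total value 89 ≥ cost 82, so the project is built.
The other residents' values sum to 72.
Cost minus that sum is 82 - 72 = 10.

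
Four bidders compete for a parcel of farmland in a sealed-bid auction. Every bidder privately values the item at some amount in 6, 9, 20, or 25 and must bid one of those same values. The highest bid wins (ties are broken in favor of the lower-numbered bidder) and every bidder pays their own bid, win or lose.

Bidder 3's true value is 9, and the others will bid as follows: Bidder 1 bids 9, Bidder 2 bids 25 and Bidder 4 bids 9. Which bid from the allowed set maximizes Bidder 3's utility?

6

Bid 6: loses but pays 6, utility -6.
Bid 9: loses but pays 9, utility -9.
Bid 20: loses but pays 20, utility -20.
Bid 25: loses but pays 25, utility -25.
The best choice is 6 with utility -6.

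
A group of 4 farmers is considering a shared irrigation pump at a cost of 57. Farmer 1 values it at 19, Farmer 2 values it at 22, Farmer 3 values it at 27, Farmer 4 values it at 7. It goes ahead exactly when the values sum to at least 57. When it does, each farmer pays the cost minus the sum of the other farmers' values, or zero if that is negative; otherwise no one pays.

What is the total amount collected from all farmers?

14

Total value 75 ≥ cost 57, so it is built.
Farmer 1: others sum to 56; max(0, 57 - 56) = 1.
Farmer 2: others sum to 53; max(0, 57 - 53) = 4.
Farmer 3: others sum to 48; max(0, 57 - 48) = 9.
Farmer 4: others sum to 68; max(0, 57 - 68) = 0.
Total collected = 1 + 4 + 9 + 0 = 14.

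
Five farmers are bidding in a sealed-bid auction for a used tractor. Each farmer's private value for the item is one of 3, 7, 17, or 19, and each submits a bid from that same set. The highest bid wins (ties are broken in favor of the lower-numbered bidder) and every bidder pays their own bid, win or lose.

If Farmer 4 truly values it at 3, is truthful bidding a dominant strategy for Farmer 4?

Yes

Check each profile of the others' bids and compare truth against every alternative bid.
Others bid (3, 3, 3, 17): truth gives -3, best alternative gives -7.
Others bid (3, 3, 3, 19): truth gives -3, best alternative gives -7.
Others bid (3, 3, 7, 3): truth gives -3, best alternative gives -7.
Others bid (3, 3, 7, 7): truth gives -3, best alternative gives -7.
Others bid (3, 3, 7, 17): truth gives -3, best alternative gives -7.
Others bid (3, 3, 7, 19): truth gives -3, best alternative gives -7.
(Remaining 250 profiles checked similarly; truth is weakly best in each.)
In every case the truthful bid is at least as good as any alternative, so it is a dominant strategy.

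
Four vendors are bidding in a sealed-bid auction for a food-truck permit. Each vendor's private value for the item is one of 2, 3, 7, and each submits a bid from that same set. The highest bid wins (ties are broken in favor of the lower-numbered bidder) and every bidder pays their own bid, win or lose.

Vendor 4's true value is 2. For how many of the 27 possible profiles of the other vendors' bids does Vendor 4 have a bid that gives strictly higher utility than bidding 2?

Others bid (2, 2, 2): truth gives -2; bid 3 gives -1 > -2. Violating.
Others bid (2, 2, 3): truth gives -2; no alternative beats it.
Others bid (2, 2, 7): truth gives -2; no alternative beats it.
(Checking all 27 profiles: 1 has a profitable deviation, 26 do not.)

1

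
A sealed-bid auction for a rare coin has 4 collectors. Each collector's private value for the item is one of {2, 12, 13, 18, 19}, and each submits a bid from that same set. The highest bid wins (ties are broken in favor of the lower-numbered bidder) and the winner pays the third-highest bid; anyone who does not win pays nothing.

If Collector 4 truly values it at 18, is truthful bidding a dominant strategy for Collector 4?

No

Consider the case where Collector 1 bids 2, Collector 2 bids 2 and Collector 3 bids 18.
Truthful bid 18: loses, pays 0, utility 0.
Bid 19 instead: wins, pays 2, utility 18 - 2 = 16.
Since 16 > 0, bidding 19 is strictly better here, so truthful bidding is not dominant.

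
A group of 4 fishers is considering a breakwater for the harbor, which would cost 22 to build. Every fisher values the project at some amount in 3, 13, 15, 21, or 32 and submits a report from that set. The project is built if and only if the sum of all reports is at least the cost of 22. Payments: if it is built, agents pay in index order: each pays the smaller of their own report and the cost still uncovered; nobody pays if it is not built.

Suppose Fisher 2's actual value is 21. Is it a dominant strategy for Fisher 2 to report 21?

No

Consider the case where Fisher 1 reports 3, Fisher 3 reports 3 and Fisher 4 reports 3.
Truthful report 21: project built, pays 19, utility 21 - 19 = 2.
Report 13 instead: project built, pays 13, utility 21 - 13 = 8.
Since 8 > 2, reporting 13 is strictly better here, so truthful reporting is not dominant.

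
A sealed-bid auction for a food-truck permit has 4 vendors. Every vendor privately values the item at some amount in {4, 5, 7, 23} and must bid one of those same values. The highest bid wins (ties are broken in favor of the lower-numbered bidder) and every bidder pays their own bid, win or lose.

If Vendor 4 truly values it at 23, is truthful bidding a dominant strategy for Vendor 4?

Consider the case where Vendor 1 bids 4, Vendor 2 bids 4 and Vendor 3 bids 4.
Truthful bid 23: wins, pays 23, utility 23 - 23 = 0.
Bid 5 instead: wins, pays 5, utility 23 - 5 = 18.
Since 18 > 0, bidding 5 is strictly better here, so truthful bidding is not dominant.

No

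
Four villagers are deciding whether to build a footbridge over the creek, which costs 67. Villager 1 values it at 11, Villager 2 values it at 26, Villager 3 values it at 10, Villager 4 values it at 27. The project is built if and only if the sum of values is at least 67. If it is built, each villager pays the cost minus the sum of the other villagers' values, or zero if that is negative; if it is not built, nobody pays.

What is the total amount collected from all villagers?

46

Total value 74 ≥ cost 67, so it is built.
Villager 1: others sum to 63; max(0, 67 - 63) = 4.
Villager 2: others sum to 48; max(0, 67 - 48) = 19.
Villager 3: others sum to 64; max(0, 67 - 64) = 3.
Villager 4: others sum to 47; max(0, 67 - 47) = 20.
Total collected = 4 + 19 + 3 + 20 = 46.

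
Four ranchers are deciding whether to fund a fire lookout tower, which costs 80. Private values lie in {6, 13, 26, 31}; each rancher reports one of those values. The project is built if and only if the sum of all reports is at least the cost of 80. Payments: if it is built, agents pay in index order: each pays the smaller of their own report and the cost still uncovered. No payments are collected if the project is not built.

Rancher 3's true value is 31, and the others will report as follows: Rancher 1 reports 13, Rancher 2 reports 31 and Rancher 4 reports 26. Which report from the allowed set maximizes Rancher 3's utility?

13

Report 6: project not built, utility 0.
Report 13: project built, pays 13, utility 31 - 13 = 18.
Report 26: project built, pays 26, utility 31 - 26 = 5.
Report 31: project built, pays 31, utility 31 - 31 = 0.
The best choice is 13 with utility 18.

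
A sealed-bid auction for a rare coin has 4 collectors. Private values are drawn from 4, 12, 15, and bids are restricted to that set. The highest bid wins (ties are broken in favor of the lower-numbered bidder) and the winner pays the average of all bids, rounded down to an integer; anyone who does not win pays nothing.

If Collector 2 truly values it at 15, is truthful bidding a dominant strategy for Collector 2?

Yes

Check each profile of the others' bids and compare truth against every alternative bid.
Others bid (12, 4, 4): truth gives 7, best alternative gives 0.
Others bid (4, 4, 15): truth gives 6, best alternative gives 0.
Others bid (4, 15, 4): truth gives 6, best alternative gives 0.
Others bid (12, 4, 12): truth gives 5, best alternative gives 0.
Others bid (12, 12, 4): truth gives 5, best alternative gives 0.
Others bid (4, 12, 15): truth gives 4, best alternative gives 0.
(Remaining 21 profiles checked similarly; truth is weakly best in each.)
In every case the truthful bid is at least as good as any alternative, so it is a dominant strategy.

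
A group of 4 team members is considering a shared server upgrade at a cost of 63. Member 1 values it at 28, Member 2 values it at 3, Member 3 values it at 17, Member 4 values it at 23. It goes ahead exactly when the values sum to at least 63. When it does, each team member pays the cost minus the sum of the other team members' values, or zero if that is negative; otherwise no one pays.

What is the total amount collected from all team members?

44

Total value 71 ≥ cost 63, so it is built.
Member 1: others sum to 43; max(0, 63 - 43) = 20.
Member 2: others sum to 68; max(0, 63 - 68) = 0.
Member 3: others sum to 54; max(0, 63 - 54) = 9.
Member 4: others sum to 48; max(0, 63 - 48) = 15.
Total collected = 20 + 0 + 9 + 15 = 44.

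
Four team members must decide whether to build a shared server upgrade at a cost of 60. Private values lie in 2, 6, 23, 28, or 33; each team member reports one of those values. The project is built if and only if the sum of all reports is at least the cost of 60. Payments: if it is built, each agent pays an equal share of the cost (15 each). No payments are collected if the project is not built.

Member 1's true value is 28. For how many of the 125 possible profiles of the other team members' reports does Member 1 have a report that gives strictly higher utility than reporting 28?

Others report (2, 2, 23): truth gives 0; report 33 gives 13 > 0. Violating.
Others report (2, 6, 23): truth gives 0; report 33 gives 13 > 0. Violating.
Others report (2, 23, 2): truth gives 0; report 33 gives 13 > 0. Violating.
Others report (2, 23, 6): truth gives 0; report 33 gives 13 > 0. Violating.
Others report (2, 2, 2): truth gives 0; no alternative beats it.
Others report (2, 2, 6): truth gives 0; no alternative beats it.
(Checking all 125 profiles: 9 have a profitable deviation, 116 do not.)

9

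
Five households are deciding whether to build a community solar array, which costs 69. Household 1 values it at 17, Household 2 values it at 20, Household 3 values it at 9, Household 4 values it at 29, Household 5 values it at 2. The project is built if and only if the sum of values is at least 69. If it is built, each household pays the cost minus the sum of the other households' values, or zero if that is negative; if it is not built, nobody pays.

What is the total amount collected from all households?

Total value 77 ≥ cost 69, so it is built.
Household 1: others sum to 60; max(0, 69 - 60) = 9.
Household 2: others sum to 57; max(0, 69 - 57) = 12.
Household 3: others sum to 68; max(0, 69 - 68) = 1.
Household 4: others sum to 48; max(0, 69 - 48) = 21.
Household 5: others sum to 75; max(0, 69 - 75) = 0.
Total collected = 9 + 12 + 1 + 21 + 0 = 43.

43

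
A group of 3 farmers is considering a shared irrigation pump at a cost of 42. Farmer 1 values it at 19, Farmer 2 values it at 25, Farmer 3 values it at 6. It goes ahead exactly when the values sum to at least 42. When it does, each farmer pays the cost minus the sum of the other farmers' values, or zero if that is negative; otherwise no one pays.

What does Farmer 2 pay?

Total value 50 ≥ cost 42, so the project is built.
The other farmers' values sum to 25.
Cost minus that sum is 42 - 25 = 17.

17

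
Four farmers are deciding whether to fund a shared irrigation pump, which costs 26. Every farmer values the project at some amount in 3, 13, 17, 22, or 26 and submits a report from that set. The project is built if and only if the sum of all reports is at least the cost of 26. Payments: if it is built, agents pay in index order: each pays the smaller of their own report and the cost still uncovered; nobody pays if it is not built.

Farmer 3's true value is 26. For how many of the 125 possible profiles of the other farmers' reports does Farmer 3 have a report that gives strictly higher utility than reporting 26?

23

Others report (3, 3, 3): truth gives 6; report 17 gives 9 > 6. Violating.
Others report (3, 3, 13): truth gives 6; report 13 gives 13 > 6. Violating.
Others report (3, 3, 17): truth gives 6; report 3 gives 23 > 6. Violating.
Others report (3, 3, 22): truth gives 6; report 3 gives 23 > 6. Violating.
Others report (3, 13, 3): truth gives 16; no alternative beats it.
Others report (3, 22, 3): truth gives 25; no alternative beats it.
(Checking all 125 profiles: 23 have a profitable deviation, 102 do not.)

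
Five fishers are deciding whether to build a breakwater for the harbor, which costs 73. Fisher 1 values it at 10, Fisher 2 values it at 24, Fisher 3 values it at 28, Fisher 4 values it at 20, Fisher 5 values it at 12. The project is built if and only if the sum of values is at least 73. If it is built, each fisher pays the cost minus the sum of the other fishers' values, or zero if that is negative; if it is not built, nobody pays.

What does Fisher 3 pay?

7

Total value 94 ≥ cost 73, so the project is built.
The other fishers' values sum to 66.
Cost minus that sum is 73 - 66 = 7.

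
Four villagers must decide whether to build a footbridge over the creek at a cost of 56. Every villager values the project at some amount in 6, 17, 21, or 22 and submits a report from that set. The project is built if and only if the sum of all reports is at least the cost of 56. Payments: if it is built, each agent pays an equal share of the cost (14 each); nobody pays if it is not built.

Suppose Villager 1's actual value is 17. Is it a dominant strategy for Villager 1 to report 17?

Consider the case where Villager 2 reports 6, Villager 3 reports 6 and Villager 4 reports 22.
Truthful report 17: project not built, utility 0.
Report 22 instead: project built, pays 14, utility 17 - 14 = 3.
Since 3 > 0, reporting 22 is strictly better here, so truthful reporting is not dominant.

No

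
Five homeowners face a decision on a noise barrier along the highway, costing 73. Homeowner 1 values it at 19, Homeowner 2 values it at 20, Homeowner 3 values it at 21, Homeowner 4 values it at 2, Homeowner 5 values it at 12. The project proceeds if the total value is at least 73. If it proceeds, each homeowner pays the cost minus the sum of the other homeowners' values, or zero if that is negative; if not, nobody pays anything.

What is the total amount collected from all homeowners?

69

Total value 74 ≥ cost 73, so it is built.
Homeowner 1: others sum to 55; max(0, 73 - 55) = 18.
Homeowner 2: others sum to 54; max(0, 73 - 54) = 19.
Homeowner 3: others sum to 53; max(0, 73 - 53) = 20.
Homeowner 4: others sum to 72; max(0, 73 - 72) = 1.
Homeowner 5: others sum to 62; max(0, 73 - 62) = 11.
Total collected = 18 + 19 + 20 + 1 + 11 = 69.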